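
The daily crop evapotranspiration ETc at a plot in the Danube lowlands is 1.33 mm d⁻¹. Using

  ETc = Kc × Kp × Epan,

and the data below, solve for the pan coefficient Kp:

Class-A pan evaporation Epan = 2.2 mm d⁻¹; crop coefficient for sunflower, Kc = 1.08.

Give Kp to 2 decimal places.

0.56

ETc = Kc × Kp × Epan  ⇒  Kp = ETc / (Kc × Epan)
Kp = 1.33 / (1.08 × 2.2) = 1.33 / 2.376 = 0.5598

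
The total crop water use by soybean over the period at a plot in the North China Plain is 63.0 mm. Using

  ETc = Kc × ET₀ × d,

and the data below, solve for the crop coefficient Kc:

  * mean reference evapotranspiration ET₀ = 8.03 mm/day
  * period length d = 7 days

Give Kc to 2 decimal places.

ETc = Kc × ET₀ × d  ⇒  Kc = ETc / (ET₀ × d)
Kc = 63.0 / (8.03 × 7) = 63.0 / 56.21 = 1.1208

1.12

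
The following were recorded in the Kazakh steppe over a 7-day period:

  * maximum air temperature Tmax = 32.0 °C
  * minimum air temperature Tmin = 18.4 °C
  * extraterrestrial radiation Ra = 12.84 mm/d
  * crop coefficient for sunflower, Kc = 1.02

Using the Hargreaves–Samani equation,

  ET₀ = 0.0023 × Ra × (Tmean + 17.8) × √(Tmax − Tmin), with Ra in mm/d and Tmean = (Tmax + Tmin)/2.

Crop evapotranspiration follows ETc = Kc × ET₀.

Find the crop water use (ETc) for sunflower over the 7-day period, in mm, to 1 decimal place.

33.4 mm

Tmean = (32.0 + 18.4)/2 = 25.20 °C
ET₀ = 0.0023 × 12.84 × (25.20 + 17.8) × √13.6 = 0.0023 × 12.84 × 43.00 × 3.6878 = 4.6830 mm/d
ETc = Kc × ET₀ = 1.02 × 4.6830 = 4.7767 mm/d
Over 7 days: 4.7767 × 7 = 33.437 mm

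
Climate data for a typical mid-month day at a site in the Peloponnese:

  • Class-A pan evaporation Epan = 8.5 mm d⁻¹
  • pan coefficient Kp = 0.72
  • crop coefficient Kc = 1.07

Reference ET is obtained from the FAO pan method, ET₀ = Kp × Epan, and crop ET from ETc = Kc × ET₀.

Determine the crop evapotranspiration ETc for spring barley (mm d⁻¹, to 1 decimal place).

ET₀ = 0.72 × 8.5 = 6.1200 mm/d
ETc = Kc × ET₀ = 1.07 × 6.1200 = 6.5484 mm/d

6.5 mm d⁻¹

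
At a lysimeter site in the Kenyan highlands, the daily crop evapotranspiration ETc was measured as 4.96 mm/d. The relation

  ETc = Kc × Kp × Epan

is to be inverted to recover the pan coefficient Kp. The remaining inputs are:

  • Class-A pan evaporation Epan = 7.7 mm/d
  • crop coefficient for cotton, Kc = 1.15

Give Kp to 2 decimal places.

0.56

ETc = Kc × Kp × Epan  ⇒  Kp = ETc / (Kc × Epan)
Kp = 4.96 / (1.15 × 7.7) = 4.96 / 8.855 = 0.5601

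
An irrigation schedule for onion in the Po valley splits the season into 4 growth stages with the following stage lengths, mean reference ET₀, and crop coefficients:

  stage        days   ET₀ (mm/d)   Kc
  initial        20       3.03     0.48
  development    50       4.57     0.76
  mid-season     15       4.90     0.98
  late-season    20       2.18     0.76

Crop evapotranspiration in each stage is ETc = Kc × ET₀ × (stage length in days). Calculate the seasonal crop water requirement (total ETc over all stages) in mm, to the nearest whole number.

308 mm

initial: 0.48 × 3.03 × 20 = 29.09 mm
development: 0.76 × 4.57 × 50 = 173.66 mm
mid-season: 0.98 × 4.90 × 15 = 72.03 mm
late-season: 0.76 × 2.18 × 20 = 33.14 mm
Seasonal total = 307.92 mm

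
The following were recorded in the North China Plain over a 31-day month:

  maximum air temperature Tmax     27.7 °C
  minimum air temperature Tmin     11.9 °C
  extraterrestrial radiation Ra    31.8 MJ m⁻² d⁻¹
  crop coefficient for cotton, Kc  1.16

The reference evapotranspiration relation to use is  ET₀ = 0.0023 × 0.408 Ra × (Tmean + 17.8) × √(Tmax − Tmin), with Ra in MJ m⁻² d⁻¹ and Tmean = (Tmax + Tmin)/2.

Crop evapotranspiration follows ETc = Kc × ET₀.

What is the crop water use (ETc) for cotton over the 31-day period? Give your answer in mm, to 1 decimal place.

160.4 mm

Tmean = (27.7 + 11.9)/2 = 19.80 °C
0.408 Ra = 0.408 × 31.8 = 12.9744 mm/d equivalent
ET₀ = 0.0023 × 12.9744 × (19.80 + 17.8) × √15.8 = 0.0023 × 12.9744 × 37.60 × 3.9749 = 4.4599 mm/d
ETc = Kc × ET₀ = 1.16 × 4.4599 = 5.1735 mm/d
Over 31 days: 5.1735 × 31 = 160.379 mm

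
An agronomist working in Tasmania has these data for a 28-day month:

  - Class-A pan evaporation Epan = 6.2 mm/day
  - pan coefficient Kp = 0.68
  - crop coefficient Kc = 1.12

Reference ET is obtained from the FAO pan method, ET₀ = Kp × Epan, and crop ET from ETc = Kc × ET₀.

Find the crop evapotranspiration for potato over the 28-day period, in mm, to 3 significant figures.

132 mm

ET₀ = 0.68 × 6.2 = 4.2160 mm/d
ETc = Kc × ET₀ = 1.12 × 4.2160 = 4.7219 mm/d
Over 28 days: 4.7219 × 28 = 132.213 mm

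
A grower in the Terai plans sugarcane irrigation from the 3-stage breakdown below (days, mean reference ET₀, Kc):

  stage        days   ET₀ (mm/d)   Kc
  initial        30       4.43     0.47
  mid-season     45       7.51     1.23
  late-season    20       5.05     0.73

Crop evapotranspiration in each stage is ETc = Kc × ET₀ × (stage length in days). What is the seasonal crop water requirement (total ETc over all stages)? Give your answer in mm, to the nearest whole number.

initial: 0.47 × 4.43 × 30 = 62.46 mm
mid-season: 1.23 × 7.51 × 45 = 415.68 mm
late-season: 0.73 × 5.05 × 20 = 73.73 mm
Seasonal total = 551.87 mm

552 mm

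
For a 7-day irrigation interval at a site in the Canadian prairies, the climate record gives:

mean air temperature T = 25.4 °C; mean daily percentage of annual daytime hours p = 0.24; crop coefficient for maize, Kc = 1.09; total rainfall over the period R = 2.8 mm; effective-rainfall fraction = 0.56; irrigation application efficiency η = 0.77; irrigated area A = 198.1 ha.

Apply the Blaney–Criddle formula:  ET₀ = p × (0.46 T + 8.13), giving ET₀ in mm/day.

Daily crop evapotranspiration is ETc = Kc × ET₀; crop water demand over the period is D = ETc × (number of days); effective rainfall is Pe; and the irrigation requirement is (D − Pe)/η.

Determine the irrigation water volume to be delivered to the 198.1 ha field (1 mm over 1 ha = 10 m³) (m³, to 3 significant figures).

ET₀ = 0.24 × (0.46 × 25.4 + 8.13) = 0.24 × 19.814 = 4.7554 mm/d
ETc = Kc × ET₀ = 1.09 × 4.7554 = 5.1834 mm/d
Crop demand D = ETc × 7 d = 5.1834 × 7 = 36.284 mm
Pe = 0.56 × 2.8 = 1.568 mm
D − Pe = 36.284 − 1.568 = 34.716 mm
Gross irrigation = 34.716 / 0.77 = 45.086 mm
Volume = 45.086 mm × 198.1 ha × 10 = 89315.4 m³

89300 m³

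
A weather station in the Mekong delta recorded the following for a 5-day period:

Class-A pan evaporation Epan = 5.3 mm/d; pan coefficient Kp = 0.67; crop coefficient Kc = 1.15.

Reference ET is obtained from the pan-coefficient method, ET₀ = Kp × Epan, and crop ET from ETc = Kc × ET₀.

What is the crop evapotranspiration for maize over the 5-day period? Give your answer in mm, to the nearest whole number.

20 mm

ET₀ = 0.67 × 5.3 = 3.5510 mm/d
ETc = Kc × ET₀ = 1.15 × 3.5510 = 4.0837 mm/d
Over 5 days: 4.0837 × 5 = 20.419 mm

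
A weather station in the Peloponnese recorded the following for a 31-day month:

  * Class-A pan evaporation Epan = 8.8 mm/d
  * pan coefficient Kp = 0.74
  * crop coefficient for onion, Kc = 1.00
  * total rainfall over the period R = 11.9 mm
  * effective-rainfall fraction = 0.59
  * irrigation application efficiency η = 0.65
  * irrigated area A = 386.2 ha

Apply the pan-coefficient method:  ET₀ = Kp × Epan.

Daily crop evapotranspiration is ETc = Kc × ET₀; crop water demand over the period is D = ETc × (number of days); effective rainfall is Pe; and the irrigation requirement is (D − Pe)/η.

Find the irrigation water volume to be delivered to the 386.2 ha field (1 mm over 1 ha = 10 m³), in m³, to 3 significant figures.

ET₀ = 0.74 × 8.8 = 6.5120 mm/d
ETc = Kc × ET₀ = 1.00 × 6.5120 = 6.5120 mm/d
Crop demand D = ETc × 31 d = 6.5120 × 31 = 201.872 mm
Pe = 0.59 × 11.9 = 7.021 mm
D − Pe = 201.872 − 7.021 = 194.851 mm
Gross irrigation = 194.851 / 0.65 = 299.771 mm
Volume = 299.771 mm × 386.2 ha × 10 = 1157715.6 m³

1160000 m³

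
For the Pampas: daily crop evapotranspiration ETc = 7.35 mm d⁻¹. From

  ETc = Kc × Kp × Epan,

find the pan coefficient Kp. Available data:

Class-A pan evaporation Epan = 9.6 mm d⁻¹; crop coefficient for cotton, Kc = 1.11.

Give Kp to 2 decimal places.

0.69

ETc = Kc × Kp × Epan  ⇒  Kp = ETc / (Kc × Epan)
Kp = 7.35 / (1.11 × 9.6) = 7.35 / 10.656 = 0.6898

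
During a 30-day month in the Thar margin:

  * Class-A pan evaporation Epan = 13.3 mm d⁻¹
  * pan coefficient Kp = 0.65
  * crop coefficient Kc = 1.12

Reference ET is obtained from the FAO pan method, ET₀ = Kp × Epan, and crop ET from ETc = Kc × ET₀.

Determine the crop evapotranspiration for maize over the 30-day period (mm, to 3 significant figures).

290 mm

ET₀ = 0.65 × 13.3 = 8.6450 mm/d
ETc = Kc × ET₀ = 1.12 × 8.6450 = 9.6824 mm/d
Over 30 days: 9.6824 × 30 = 290.472 mm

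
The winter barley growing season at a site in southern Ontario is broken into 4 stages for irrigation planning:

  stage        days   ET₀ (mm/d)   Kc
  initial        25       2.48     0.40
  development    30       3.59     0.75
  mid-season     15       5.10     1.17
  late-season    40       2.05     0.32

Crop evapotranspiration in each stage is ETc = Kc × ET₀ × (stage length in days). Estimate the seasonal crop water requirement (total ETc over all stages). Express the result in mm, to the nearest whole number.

221 mm

initial: 0.40 × 2.48 × 25 = 24.80 mm
development: 0.75 × 3.59 × 30 = 80.78 mm
mid-season: 1.17 × 5.10 × 15 = 89.51 mm
late-season: 0.32 × 2.05 × 40 = 26.24 mm
Seasonal total = 221.33 mm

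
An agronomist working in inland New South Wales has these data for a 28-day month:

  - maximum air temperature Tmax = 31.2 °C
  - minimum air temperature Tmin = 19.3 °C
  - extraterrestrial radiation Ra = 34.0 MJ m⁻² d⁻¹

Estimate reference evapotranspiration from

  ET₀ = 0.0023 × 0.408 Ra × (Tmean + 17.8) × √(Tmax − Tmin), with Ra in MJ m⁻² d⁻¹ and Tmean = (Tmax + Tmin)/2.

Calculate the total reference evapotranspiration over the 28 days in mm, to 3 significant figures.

Tmean = (31.2 + 19.3)/2 = 25.25 °C
0.408 Ra = 0.408 × 34.0 = 13.8720 mm/d equivalent
ET₀ = 0.0023 × 13.8720 × (25.25 + 17.8) × √11.9 = 0.0023 × 13.8720 × 43.05 × 3.4496 = 4.7382 mm/d
Over 28 days: 4.7382 × 28 = 132.670 mm

133 mm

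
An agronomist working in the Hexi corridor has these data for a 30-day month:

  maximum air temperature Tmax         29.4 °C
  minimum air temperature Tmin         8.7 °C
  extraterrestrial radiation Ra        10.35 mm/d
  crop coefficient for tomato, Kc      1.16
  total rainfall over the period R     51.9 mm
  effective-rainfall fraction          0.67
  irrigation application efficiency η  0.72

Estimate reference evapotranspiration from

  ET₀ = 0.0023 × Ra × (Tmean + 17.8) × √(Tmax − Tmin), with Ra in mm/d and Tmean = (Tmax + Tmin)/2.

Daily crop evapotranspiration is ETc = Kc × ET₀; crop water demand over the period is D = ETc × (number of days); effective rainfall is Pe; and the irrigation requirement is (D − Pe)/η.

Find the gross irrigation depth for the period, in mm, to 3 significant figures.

Tmean = (29.4 + 8.7)/2 = 19.05 °C
ET₀ = 0.0023 × 10.35 × (19.05 + 17.8) × √20.7 = 0.0023 × 10.35 × 36.85 × 4.5497 = 3.9911 mm/d
ETc = Kc × ET₀ = 1.16 × 3.9911 = 4.6297 mm/d
Crop demand D = ETc × 30 d = 4.6297 × 30 = 138.891 mm
Pe = 0.67 × 51.9 = 34.773 mm
D − Pe = 138.891 − 34.773 = 104.118 mm
Gross irrigation = 104.118 / 0.72 = 144.608 mm

145 mm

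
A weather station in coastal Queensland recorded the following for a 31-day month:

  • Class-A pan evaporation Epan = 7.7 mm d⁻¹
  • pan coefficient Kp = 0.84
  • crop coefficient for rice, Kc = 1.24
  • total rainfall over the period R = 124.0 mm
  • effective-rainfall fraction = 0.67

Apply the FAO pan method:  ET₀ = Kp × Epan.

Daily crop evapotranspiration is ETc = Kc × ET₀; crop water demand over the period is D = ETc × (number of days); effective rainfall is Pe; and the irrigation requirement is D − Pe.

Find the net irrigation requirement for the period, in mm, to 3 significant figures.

166 mm

ET₀ = 0.84 × 7.7 = 6.4680 mm/d
ETc = Kc × ET₀ = 1.24 × 6.4680 = 8.0203 mm/d
Crop demand D = ETc × 31 d = 8.0203 × 31 = 248.629 mm
Pe = 0.67 × 124.0 = 83.080 mm
D − Pe = 248.629 − 83.080 = 165.549 mm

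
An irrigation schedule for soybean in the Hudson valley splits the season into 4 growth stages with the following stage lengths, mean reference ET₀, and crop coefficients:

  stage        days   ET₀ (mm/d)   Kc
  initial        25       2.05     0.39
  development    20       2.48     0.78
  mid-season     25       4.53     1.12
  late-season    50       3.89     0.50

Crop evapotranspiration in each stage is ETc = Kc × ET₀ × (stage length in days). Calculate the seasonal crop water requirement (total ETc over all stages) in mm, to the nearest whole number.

283 mm

initial: 0.39 × 2.05 × 25 = 19.99 mm
development: 0.78 × 2.48 × 20 = 38.69 mm
mid-season: 1.12 × 4.53 × 25 = 126.84 mm
late-season: 0.50 × 3.89 × 50 = 97.25 mm
Seasonal total = 282.77 mm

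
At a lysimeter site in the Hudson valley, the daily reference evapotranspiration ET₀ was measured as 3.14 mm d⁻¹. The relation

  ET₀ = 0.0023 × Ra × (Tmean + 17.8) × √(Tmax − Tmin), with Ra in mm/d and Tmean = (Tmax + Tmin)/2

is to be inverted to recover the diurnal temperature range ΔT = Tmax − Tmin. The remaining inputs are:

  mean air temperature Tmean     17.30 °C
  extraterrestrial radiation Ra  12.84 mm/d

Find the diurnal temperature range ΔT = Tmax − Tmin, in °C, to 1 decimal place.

√ΔT = ET₀ / [0.0023 × Ra × (Tmean+17.8)] = 3.14 / (0.0023 × 12.84 × 35.10) = 3.0292
ΔT = 3.0292² = 9.176 °C

9.2 °C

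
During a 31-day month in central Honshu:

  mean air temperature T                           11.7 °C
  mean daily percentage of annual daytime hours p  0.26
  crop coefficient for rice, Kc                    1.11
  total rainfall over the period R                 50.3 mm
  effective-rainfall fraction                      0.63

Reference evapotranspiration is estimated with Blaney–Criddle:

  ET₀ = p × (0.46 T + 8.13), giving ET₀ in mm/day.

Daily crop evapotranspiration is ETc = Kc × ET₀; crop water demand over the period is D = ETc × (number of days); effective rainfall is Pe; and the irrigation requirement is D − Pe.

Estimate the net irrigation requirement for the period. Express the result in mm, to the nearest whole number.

ET₀ = 0.26 × (0.46 × 11.7 + 8.13) = 0.26 × 13.512 = 3.5131 mm/d
ETc = Kc × ET₀ = 1.11 × 3.5131 = 3.8995 mm/d
Crop demand D = ETc × 31 d = 3.8995 × 31 = 120.885 mm
Pe = 0.63 × 50.3 = 31.689 mm
D − Pe = 120.885 − 31.689 = 89.196 mm

89 mm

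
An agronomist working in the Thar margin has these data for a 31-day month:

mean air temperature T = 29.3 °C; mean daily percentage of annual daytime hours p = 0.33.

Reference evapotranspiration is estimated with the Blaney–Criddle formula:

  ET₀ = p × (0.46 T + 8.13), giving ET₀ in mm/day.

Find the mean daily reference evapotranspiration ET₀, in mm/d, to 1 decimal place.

ET₀ = 0.33 × (0.46 × 29.3 + 8.13) = 0.33 × 21.608 = 7.1306 mm/d

7.1 mm/d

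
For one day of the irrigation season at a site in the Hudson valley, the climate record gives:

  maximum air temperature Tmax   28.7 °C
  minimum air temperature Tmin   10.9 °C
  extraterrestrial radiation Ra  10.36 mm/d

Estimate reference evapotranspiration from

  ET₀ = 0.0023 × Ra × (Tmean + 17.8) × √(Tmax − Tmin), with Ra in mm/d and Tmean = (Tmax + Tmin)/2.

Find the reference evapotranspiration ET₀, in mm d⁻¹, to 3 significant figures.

3.78 mm d⁻¹

Tmean = (28.7 + 10.9)/2 = 19.80 °C
ET₀ = 0.0023 × 10.36 × (19.80 + 17.8) × √17.8 = 0.0023 × 10.36 × 37.60 × 4.2190 = 3.7799 mm/d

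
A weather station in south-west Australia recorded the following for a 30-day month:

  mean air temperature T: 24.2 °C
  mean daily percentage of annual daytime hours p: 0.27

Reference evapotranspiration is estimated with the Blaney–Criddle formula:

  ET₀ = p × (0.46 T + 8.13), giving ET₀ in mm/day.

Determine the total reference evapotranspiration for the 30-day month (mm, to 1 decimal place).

ET₀ = 0.27 × (0.46 × 24.2 + 8.13) = 0.27 × 19.262 = 5.2007 mm/d
Monthly total = 5.2007 × 30 = 156.021 mm

156.0 mm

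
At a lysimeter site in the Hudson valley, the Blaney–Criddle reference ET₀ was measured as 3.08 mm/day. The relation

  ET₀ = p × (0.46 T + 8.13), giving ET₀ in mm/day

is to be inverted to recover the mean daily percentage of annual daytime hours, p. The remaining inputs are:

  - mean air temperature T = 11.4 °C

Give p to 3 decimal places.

p = ET₀ / (0.46 T + 8.13) = 3.08 / (0.46 × 11.4 + 8.13) = 3.08 / 13.374 = 0.2303

0.230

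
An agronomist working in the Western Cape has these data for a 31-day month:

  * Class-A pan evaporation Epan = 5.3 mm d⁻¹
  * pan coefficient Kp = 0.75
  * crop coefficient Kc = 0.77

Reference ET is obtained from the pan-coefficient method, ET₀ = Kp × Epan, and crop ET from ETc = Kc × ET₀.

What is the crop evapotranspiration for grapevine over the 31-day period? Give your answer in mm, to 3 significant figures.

94.9 mm

ET₀ = 0.75 × 5.3 = 3.9750 mm/d
ETc = Kc × ET₀ = 0.77 × 3.9750 = 3.0608 mm/d
Over 31 days: 3.0608 × 31 = 94.885 mm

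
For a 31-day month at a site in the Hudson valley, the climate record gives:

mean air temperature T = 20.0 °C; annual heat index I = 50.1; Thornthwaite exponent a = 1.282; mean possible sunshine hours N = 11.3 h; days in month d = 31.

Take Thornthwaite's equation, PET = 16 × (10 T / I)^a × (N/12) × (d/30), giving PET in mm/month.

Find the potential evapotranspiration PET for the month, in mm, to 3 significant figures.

91.8 mm

10T/I = 10 × 20.0 / 50.1 = 3.9920
(10T/I)^a = 3.9920^1.282 = 5.8983
Uncorrected PET = 16 × 5.8983 = 94.373 mm
Correction = (N/12)(d/30) = (11.3/12)(31/30) = 0.9731
PET = 94.373 × 0.9731 = 91.834 mm/month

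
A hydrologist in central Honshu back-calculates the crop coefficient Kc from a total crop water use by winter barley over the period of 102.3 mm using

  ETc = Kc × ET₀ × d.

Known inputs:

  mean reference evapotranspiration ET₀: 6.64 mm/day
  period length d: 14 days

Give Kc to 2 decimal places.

1.10

ETc = Kc × ET₀ × d  ⇒  Kc = ETc / (ET₀ × d)
Kc = 102.3 / (6.64 × 14) = 102.3 / 92.96 = 1.1005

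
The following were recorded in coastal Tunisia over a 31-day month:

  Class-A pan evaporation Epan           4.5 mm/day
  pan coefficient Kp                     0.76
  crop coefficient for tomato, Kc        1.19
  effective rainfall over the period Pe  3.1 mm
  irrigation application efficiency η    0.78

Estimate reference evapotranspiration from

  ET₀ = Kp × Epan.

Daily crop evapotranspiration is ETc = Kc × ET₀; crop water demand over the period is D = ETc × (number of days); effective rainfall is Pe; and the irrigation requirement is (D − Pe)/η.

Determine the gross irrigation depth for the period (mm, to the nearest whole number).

158 mm

ET₀ = 0.76 × 4.5 = 3.4200 mm/d
ETc = Kc × ET₀ = 1.19 × 3.4200 = 4.0698 mm/d
Crop demand D = ETc × 31 d = 4.0698 × 31 = 126.164 mm
D − Pe = 126.164 − 3.1 = 123.064 mm
Gross irrigation = 123.064 / 0.78 = 157.774 mm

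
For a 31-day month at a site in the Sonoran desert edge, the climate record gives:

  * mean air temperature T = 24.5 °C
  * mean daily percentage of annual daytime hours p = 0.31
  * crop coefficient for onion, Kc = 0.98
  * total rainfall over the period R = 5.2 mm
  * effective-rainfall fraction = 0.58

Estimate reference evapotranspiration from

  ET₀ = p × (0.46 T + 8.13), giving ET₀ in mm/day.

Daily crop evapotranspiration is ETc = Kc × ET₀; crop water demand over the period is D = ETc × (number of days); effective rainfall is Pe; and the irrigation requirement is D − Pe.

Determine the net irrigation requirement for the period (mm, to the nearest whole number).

ET₀ = 0.31 × (0.46 × 24.5 + 8.13) = 0.31 × 19.400 = 6.0140 mm/d
ETc = Kc × ET₀ = 0.98 × 6.0140 = 5.8937 mm/d
Crop demand D = ETc × 31 d = 5.8937 × 31 = 182.705 mm
Pe = 0.58 × 5.2 = 3.016 mm
D − Pe = 182.705 − 3.016 = 179.689 mm

180 mm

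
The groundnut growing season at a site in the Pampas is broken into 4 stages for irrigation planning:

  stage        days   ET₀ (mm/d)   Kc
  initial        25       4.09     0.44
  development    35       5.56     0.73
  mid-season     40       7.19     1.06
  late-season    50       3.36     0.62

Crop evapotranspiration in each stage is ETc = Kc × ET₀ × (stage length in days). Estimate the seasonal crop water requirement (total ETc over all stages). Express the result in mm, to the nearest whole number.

initial: 0.44 × 4.09 × 25 = 44.99 mm
development: 0.73 × 5.56 × 35 = 142.06 mm
mid-season: 1.06 × 7.19 × 40 = 304.86 mm
late-season: 0.62 × 3.36 × 50 = 104.16 mm
Seasonal total = 596.07 mm

596 mm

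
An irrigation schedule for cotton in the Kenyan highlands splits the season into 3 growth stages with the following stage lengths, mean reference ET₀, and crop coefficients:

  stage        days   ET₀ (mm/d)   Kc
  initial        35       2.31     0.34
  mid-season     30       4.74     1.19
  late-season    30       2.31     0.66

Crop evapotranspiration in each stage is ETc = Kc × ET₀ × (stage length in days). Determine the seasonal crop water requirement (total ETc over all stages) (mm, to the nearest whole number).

initial: 0.34 × 2.31 × 35 = 27.49 mm
mid-season: 1.19 × 4.74 × 30 = 169.22 mm
late-season: 0.66 × 2.31 × 30 = 45.74 mm
Seasonal total = 242.45 mm

242 mm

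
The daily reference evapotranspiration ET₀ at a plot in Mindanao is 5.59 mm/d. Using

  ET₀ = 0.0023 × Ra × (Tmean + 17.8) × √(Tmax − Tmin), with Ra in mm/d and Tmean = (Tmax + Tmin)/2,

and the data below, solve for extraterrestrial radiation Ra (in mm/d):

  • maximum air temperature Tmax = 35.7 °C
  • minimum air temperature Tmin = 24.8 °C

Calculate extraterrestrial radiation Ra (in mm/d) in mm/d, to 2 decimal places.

15.32 mm/d

Tmean = 30.25 °C; √ΔT = 3.3015
Ra = ET₀ / [0.0023 × (Tmean+17.8) × √ΔT] = 5.59 / (0.0023 × 48.05 × 3.3015) = 15.321 mm/d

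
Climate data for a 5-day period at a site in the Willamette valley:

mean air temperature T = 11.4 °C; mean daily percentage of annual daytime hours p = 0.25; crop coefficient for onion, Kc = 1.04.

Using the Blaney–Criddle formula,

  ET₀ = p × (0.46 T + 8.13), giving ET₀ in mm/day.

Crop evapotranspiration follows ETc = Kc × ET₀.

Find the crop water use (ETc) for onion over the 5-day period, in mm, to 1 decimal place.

17.4 mm

ET₀ = 0.25 × (0.46 × 11.4 + 8.13) = 0.25 × 13.374 = 3.3435 mm/d
ETc = Kc × ET₀ = 1.04 × 3.3435 = 3.4772 mm/d
Over 5 days: 3.4772 × 5 = 17.386 mm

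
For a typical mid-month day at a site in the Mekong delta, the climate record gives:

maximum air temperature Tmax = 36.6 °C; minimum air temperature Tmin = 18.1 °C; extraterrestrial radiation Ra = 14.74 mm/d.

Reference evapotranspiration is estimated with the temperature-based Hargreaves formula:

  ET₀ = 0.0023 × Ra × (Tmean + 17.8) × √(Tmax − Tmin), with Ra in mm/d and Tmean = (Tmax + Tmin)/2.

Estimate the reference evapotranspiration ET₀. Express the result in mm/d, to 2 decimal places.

Tmean = (36.6 + 18.1)/2 = 27.35 °C
ET₀ = 0.0023 × 14.74 × (27.35 + 17.8) × √18.5 = 0.0023 × 14.74 × 45.15 × 4.3012 = 6.5837 mm/d

6.58 mm/d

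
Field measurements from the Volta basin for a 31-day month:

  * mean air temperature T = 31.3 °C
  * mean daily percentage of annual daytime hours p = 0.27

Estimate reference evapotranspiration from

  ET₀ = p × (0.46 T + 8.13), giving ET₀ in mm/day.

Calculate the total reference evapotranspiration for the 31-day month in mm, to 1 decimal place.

ET₀ = 0.27 × (0.46 × 31.3 + 8.13) = 0.27 × 22.528 = 6.0826 mm/d
Monthly total = 6.0826 × 31 = 188.561 mm

188.6 mm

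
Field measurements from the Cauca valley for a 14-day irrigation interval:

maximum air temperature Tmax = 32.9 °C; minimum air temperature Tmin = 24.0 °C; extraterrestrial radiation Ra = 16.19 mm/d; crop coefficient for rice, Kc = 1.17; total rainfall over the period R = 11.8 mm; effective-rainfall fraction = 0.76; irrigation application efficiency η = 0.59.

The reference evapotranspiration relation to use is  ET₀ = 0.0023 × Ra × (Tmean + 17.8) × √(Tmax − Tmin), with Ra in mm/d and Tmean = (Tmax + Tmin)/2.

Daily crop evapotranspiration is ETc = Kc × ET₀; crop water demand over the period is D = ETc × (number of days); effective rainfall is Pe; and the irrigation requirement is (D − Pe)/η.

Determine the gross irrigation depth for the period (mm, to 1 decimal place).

127.4 mm

Tmean = (32.9 + 24.0)/2 = 28.45 °C
ET₀ = 0.0023 × 16.19 × (28.45 + 17.8) × √8.9 = 0.0023 × 16.19 × 46.25 × 2.9833 = 5.1379 mm/d
ETc = Kc × ET₀ = 1.17 × 5.1379 = 6.0113 mm/d
Crop demand D = ETc × 14 d = 6.0113 × 14 = 84.158 mm
Pe = 0.76 × 11.8 = 8.968 mm
D − Pe = 84.158 − 8.968 = 75.190 mm
Gross irrigation = 75.190 / 0.59 = 127.441 mm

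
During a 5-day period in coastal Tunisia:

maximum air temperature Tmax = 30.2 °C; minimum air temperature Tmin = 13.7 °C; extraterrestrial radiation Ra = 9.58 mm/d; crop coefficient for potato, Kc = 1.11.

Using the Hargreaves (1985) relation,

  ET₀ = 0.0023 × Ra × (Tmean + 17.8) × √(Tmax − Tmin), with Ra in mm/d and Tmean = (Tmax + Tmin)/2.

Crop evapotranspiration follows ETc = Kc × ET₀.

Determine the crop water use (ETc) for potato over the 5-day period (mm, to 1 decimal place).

Tmean = (30.2 + 13.7)/2 = 21.95 °C
ET₀ = 0.0023 × 9.58 × (21.95 + 17.8) × √16.5 = 0.0023 × 9.58 × 39.75 × 4.0620 = 3.5577 mm/d
ETc = Kc × ET₀ = 1.11 × 3.5577 = 3.9490 mm/d
Over 5 days: 3.9490 × 5 = 19.745 mm

19.7 mm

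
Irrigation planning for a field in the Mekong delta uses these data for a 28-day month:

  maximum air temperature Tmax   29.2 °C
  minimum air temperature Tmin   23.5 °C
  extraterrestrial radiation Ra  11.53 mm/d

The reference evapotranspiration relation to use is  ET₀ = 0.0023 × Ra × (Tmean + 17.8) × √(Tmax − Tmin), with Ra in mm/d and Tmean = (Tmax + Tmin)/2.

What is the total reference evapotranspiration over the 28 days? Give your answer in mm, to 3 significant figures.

78.3 mm

Tmean = (29.2 + 23.5)/2 = 26.35 °C
ET₀ = 0.0023 × 11.53 × (26.35 + 17.8) × √5.7 = 0.0023 × 11.53 × 44.15 × 2.3875 = 2.7953 mm/d
Over 28 days: 2.7953 × 28 = 78.268 mm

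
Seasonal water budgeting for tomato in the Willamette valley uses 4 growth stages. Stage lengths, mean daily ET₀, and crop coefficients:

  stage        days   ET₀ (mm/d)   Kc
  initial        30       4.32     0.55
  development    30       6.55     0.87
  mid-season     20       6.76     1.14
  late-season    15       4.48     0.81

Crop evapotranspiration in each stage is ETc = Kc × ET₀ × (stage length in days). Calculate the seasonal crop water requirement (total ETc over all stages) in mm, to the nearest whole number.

451 mm

initial: 0.55 × 4.32 × 30 = 71.28 mm
development: 0.87 × 6.55 × 30 = 170.96 mm
mid-season: 1.14 × 6.76 × 20 = 154.13 mm
late-season: 0.81 × 4.48 × 15 = 54.43 mm
Seasonal total = 450.80 mm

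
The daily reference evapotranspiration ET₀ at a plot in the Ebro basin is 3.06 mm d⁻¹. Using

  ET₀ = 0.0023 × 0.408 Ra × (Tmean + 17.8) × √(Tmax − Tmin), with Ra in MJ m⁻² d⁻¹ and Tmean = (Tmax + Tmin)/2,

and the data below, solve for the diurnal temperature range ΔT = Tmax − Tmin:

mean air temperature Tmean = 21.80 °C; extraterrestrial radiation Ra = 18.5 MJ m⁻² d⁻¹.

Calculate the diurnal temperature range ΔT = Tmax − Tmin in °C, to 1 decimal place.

19.8 °C

√ΔT = ET₀ / [0.0023 × 0.408 × Ra × (Tmean+17.8)] = 3.06 / (0.0023 × 7.5480 × 39.60) = 4.4511
ΔT = 4.4511² = 19.812 °C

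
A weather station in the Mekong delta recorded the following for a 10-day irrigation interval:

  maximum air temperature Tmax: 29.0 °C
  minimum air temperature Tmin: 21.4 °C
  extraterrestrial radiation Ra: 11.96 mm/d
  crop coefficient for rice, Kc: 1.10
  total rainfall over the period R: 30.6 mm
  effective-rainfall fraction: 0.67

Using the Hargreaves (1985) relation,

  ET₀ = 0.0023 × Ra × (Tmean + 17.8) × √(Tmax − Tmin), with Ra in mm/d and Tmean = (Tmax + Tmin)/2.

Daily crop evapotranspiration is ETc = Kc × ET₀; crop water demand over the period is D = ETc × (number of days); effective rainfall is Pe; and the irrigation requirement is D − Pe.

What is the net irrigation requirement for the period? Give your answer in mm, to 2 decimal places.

15.37 mm

Tmean = (29.0 + 21.4)/2 = 25.20 °C
ET₀ = 0.0023 × 11.96 × (25.20 + 17.8) × √7.6 = 0.0023 × 11.96 × 43.00 × 2.7568 = 3.2609 mm/d
ETc = Kc × ET₀ = 1.10 × 3.2609 = 3.5870 mm/d
Crop demand D = ETc × 10 d = 3.5870 × 10 = 35.870 mm
Pe = 0.67 × 30.6 = 20.502 mm
D − Pe = 35.870 − 20.502 = 15.368 mm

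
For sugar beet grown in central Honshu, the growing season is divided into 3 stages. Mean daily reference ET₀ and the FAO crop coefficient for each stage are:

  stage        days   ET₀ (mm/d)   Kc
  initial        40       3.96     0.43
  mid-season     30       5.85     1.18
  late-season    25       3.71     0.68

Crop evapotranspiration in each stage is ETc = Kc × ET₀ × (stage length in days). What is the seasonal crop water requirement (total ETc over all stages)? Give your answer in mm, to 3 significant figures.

338 mm

initial: 0.43 × 3.96 × 40 = 68.11 mm
mid-season: 1.18 × 5.85 × 30 = 207.09 mm
late-season: 0.68 × 3.71 × 25 = 63.07 mm
Seasonal total = 338.27 mm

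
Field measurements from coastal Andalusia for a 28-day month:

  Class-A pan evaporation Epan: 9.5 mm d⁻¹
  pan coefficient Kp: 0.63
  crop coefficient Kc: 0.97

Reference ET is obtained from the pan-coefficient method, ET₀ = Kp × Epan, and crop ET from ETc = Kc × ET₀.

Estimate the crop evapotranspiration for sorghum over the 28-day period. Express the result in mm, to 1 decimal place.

162.6 mm

ET₀ = 0.63 × 9.5 = 5.9850 mm/d
ETc = Kc × ET₀ = 0.97 × 5.9850 = 5.8055 mm/d
Over 28 days: 5.8055 × 28 = 162.554 mm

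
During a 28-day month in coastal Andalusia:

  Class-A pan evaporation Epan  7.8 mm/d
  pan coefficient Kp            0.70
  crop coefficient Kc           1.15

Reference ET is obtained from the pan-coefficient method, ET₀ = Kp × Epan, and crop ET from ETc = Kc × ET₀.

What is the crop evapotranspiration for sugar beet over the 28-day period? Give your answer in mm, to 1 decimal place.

ET₀ = 0.70 × 7.8 = 5.4600 mm/d
ETc = Kc × ET₀ = 1.15 × 5.4600 = 6.2790 mm/d
Over 28 days: 6.2790 × 28 = 175.812 mm

175.8 mm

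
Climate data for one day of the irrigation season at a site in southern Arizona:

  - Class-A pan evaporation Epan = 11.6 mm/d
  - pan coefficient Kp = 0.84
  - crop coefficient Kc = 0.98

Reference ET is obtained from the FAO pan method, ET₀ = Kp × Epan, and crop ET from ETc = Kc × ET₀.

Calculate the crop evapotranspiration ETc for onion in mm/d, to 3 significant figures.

9.55 mm/d

ET₀ = 0.84 × 11.6 = 9.7440 mm/d
ETc = Kc × ET₀ = 0.98 × 9.7440 = 9.5491 mm/d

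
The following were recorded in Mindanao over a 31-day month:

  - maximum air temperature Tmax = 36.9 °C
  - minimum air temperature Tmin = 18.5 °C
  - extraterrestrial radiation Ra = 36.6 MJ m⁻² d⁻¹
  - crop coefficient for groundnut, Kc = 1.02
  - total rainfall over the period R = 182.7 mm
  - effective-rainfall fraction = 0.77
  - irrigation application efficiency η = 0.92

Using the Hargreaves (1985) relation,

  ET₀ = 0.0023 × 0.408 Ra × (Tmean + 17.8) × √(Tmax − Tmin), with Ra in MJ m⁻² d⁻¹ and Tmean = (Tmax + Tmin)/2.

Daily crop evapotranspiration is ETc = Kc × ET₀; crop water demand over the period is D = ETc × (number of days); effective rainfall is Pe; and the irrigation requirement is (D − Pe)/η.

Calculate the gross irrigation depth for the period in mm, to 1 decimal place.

77.5 mm

Tmean = (36.9 + 18.5)/2 = 27.70 °C
0.408 Ra = 0.408 × 36.6 = 14.9328 mm/d equivalent
ET₀ = 0.0023 × 14.9328 × (27.70 + 17.8) × √18.4 = 0.0023 × 14.9328 × 45.50 × 4.2895 = 6.7033 mm/d
ETc = Kc × ET₀ = 1.02 × 6.7033 = 6.8374 mm/d
Crop demand D = ETc × 31 d = 6.8374 × 31 = 211.959 mm
Pe = 0.77 × 182.7 = 140.679 mm
D − Pe = 211.959 − 140.679 = 71.280 mm
Gross irrigation = 71.280 / 0.92 = 77.478 mm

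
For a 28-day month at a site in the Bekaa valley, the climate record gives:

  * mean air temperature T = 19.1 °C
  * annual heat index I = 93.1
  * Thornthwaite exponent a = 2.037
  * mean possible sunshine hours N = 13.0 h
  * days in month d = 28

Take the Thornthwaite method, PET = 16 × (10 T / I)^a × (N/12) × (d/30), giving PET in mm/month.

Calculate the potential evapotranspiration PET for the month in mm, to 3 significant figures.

69.9 mm

10T/I = 10 × 19.1 / 93.1 = 2.0516
(10T/I)^a = 2.0516^2.037 = 4.3225
Uncorrected PET = 16 × 4.3225 = 69.160 mm
Correction = (N/12)(d/30) = (13.0/12)(28/30) = 1.0111
PET = 69.160 × 1.0111 = 69.928 mm/month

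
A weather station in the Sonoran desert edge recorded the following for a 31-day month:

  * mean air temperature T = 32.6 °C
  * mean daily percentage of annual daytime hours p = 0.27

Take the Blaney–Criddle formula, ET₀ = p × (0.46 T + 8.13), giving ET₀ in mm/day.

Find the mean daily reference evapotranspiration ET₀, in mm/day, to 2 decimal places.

ET₀ = 0.27 × (0.46 × 32.6 + 8.13) = 0.27 × 23.126 = 6.2440 mm/d

6.24 mm/day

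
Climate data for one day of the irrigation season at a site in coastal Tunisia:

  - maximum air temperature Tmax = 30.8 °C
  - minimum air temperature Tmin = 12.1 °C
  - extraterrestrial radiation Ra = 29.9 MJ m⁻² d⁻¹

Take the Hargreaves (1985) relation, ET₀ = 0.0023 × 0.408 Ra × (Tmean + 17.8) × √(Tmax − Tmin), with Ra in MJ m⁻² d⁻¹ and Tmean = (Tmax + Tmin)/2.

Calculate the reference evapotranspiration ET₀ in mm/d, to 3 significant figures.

Tmean = (30.8 + 12.1)/2 = 21.45 °C
0.408 Ra = 0.408 × 29.9 = 12.1992 mm/d equivalent
ET₀ = 0.0023 × 12.1992 × (21.45 + 17.8) × √18.7 = 0.0023 × 12.1992 × 39.25 × 4.3243 = 4.7623 mm/d

4.76 mm/d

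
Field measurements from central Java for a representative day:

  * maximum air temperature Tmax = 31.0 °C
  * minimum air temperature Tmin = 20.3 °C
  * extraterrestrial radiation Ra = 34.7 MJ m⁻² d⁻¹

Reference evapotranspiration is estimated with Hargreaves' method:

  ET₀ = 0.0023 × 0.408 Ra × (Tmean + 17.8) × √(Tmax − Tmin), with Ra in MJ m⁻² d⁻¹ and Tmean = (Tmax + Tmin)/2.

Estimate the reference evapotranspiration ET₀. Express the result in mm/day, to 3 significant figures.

Tmean = (31.0 + 20.3)/2 = 25.65 °C
0.408 Ra = 0.408 × 34.7 = 14.1576 mm/d equivalent
ET₀ = 0.0023 × 14.1576 × (25.65 + 17.8) × √10.7 = 0.0023 × 14.1576 × 43.45 × 3.2711 = 4.6281 mm/d

4.63 mm/day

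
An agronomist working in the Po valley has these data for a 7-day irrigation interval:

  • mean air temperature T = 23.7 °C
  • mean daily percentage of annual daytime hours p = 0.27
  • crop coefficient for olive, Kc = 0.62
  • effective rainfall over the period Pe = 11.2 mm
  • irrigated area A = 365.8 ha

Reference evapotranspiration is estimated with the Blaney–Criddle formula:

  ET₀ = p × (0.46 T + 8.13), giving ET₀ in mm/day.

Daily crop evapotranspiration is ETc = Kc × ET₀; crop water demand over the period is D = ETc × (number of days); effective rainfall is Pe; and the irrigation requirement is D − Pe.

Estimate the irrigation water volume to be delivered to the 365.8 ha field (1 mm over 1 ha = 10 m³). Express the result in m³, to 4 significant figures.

40610 m³

ET₀ = 0.27 × (0.46 × 23.7 + 8.13) = 0.27 × 19.032 = 5.1386 mm/d
ETc = Kc × ET₀ = 0.62 × 5.1386 = 3.1859 mm/d
Crop demand D = ETc × 7 d = 3.1859 × 7 = 22.301 mm
D − Pe = 22.301 − 11.2 = 11.101 mm
Volume = 11.101 mm × 365.8 ha × 10 = 40607.5 m³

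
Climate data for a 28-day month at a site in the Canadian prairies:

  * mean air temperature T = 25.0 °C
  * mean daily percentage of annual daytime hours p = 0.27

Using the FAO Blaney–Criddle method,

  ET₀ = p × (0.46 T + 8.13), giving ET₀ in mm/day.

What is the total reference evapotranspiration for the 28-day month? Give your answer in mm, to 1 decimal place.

148.4 mm

ET₀ = 0.27 × (0.46 × 25.0 + 8.13) = 0.27 × 19.630 = 5.3001 mm/d
Monthly total = 5.3001 × 28 = 148.403 mm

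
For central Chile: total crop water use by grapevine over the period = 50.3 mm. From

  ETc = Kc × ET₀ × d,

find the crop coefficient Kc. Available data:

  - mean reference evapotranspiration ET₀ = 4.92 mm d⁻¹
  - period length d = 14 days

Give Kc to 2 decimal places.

0.73

ETc = Kc × ET₀ × d  ⇒  Kc = ETc / (ET₀ × d)
Kc = 50.3 / (4.92 × 14) = 50.3 / 68.88 = 0.7303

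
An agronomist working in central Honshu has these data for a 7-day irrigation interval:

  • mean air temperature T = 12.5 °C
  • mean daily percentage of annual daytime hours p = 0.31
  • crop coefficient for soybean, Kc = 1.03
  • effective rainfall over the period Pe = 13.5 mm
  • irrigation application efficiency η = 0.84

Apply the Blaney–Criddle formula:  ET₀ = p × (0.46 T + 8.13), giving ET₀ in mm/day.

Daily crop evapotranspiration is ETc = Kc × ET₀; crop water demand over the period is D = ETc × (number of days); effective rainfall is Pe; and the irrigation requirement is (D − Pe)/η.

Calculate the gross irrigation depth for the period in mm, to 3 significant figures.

20.9 mm

ET₀ = 0.31 × (0.46 × 12.5 + 8.13) = 0.31 × 13.880 = 4.3028 mm/d
ETc = Kc × ET₀ = 1.03 × 4.3028 = 4.4319 mm/d
Crop demand D = ETc × 7 d = 4.4319 × 7 = 31.023 mm
D − Pe = 31.023 − 13.5 = 17.523 mm
Gross irrigation = 17.523 / 0.84 = 20.861 mm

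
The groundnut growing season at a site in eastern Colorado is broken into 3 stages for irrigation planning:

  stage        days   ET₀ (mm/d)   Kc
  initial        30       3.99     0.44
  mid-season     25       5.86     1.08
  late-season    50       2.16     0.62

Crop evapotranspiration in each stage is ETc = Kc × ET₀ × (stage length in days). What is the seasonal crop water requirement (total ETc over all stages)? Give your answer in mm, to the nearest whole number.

initial: 0.44 × 3.99 × 30 = 52.67 mm
mid-season: 1.08 × 5.86 × 25 = 158.22 mm
late-season: 0.62 × 2.16 × 50 = 66.96 mm
Seasonal total = 277.85 mm

278 mm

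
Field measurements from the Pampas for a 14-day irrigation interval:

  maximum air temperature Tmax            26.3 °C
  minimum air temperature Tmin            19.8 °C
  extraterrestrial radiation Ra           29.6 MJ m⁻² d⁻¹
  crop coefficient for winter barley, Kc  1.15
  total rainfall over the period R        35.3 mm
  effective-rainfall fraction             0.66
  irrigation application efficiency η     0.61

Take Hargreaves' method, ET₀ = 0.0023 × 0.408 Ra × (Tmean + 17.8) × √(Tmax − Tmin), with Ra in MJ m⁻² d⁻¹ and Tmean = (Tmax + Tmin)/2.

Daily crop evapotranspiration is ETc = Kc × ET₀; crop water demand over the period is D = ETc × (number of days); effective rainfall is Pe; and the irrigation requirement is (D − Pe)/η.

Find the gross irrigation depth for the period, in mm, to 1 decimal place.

38.2 mm

Tmean = (26.3 + 19.8)/2 = 23.05 °C
0.408 Ra = 0.408 × 29.6 = 12.0768 mm/d equivalent
ET₀ = 0.0023 × 12.0768 × (23.05 + 17.8) × √6.5 = 0.0023 × 12.0768 × 40.85 × 2.5495 = 2.8929 mm/d
ETc = Kc × ET₀ = 1.15 × 2.8929 = 3.3268 mm/d
Crop demand D = ETc × 14 d = 3.3268 × 14 = 46.575 mm
Pe = 0.66 × 35.3 = 23.298 mm
D − Pe = 46.575 − 23.298 = 23.277 mm
Gross irrigation = 23.277 / 0.61 = 38.159 mm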